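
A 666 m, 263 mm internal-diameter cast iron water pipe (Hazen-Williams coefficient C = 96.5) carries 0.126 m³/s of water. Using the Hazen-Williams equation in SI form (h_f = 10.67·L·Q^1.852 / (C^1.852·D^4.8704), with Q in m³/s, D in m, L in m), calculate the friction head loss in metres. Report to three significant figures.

h_f ≈ 21.6 m

h_f = 10.67·666·0.126^1.852 / (96.5^1.852·0.263^4.8704) = 21.64 m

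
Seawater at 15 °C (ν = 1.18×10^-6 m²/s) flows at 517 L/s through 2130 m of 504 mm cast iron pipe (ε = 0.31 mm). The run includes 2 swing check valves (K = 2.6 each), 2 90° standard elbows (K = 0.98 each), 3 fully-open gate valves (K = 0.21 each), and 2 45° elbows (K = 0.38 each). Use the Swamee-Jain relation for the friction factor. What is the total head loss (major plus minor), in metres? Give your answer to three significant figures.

V = 4Q/(πD²) = 2.591 m/s; V²/2g = 0.3423 m
Re = 1.11×10^6, ε/D = 6.15×10^-4 → f = 0.01799 (Swamee-Jain)
Major: h_f = f(L/D)·V²/2g = 0.01799·4226·0.3423 = 26.02 m
Minor: ΣK = 8.55; h_m = ΣK·V²/2g = 2.926 m
Total H_L = 26.02 + 2.926 = 28.95 m

H_L ≈ 28.9 m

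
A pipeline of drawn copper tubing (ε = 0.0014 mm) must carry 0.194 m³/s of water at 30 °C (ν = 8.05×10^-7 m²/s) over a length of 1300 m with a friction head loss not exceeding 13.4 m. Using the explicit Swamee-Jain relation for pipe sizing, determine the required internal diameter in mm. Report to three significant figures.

Swamee-Jain (Type III): D = 0.66·[ε^1.25·(LQ²/(gh_f))^4.75 + ν·Q^9.4·(L/(gh_f))^5.2]^0.04
LQ²/(gh_f) = 0.3722; L/(gh_f) = 9.889
Term 1 = ε^1.25·(…)^4.75 = 4.40×10^-10; Term 2 = ν·Q^9.4·(…)^5.2 = 2.43×10^-8
D = 0.66·(4.40×10^-10 + 2.43×10^-8)^0.04 = 0.3276 m = 328 mm
Check: V = 2.30 m/s, Re = 9.37×10^5, f = 0.01184, h_f = 12.7 m ≈ 13.4 m ✓

D ≈ 328 mm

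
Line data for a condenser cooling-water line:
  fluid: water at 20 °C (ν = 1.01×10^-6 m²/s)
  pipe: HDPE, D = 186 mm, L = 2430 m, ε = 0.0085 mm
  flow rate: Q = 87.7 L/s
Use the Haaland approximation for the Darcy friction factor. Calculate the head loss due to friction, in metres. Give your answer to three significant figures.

h_f ≈ 92.2 m

V = 4Q/(πD²) = 4·0.0877/(π·0.186²) = 3.228 m/s
Re = VD/ν = 3.228·0.186/1.01×10^-6 = 5.94×10^5 → turbulent
ε/D = 0.0085/186 = 4.57×10^-5
Haaland: f = 0.01329
h_f = f(L/D)V²/(2g) = 0.01329·(2430/0.186)·3.228²/(2·9.81) = 92.19 m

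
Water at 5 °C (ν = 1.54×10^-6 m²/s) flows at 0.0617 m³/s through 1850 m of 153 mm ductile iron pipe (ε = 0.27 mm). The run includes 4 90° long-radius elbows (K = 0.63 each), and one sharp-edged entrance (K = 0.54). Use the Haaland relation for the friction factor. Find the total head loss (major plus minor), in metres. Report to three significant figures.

V = 4Q/(πD²) = 3.356 m/s; V²/2g = 0.5740 m
Re = 3.33×10^5, ε/D = 0.00176 → f = 0.02323 (Haaland)
Major: h_f = f(L/D)·V²/2g = 0.02323·12092·0.5740 = 161.2 m
Minor: ΣK = 3.06; h_m = ΣK·V²/2g = 1.756 m
Total H_L = 161.2 + 1.756 = 163.0 m

H_L ≈ 163 m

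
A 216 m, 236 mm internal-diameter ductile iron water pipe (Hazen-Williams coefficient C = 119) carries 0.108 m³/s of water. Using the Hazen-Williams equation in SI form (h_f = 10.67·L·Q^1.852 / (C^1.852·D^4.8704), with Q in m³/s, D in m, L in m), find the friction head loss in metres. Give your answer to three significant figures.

h_f = 10.67·216·0.108^1.852 / (119^1.852·0.236^4.8704) = 6.064 m

h_f ≈ 6.06 m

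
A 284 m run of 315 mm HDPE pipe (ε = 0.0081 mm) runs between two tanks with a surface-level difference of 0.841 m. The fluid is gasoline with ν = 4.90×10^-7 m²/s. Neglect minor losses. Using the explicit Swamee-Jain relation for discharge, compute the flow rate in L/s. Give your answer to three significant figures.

Swamee-Jain (Type II): Q = -0.965·√(gD⁵h_f/L)·ln[ε/(3.7D) + √(3.17ν²L/(gD³h_f))]
√(gD⁵h_f/L) = √(9.81·0.315⁵·0.841/284) = 0.009492
ε/(3.7D) = 6.95×10^-6; √(3.17ν²L/(gD³h_f)) = 2.90×10^-5
Q = -0.965·0.009492·ln(3.590×10^-5) = 0.09375 m³/s
Check: V = 1.20 m/s, Re = 7.73×10^5, f = 0.01264, h_f = 0.841 m ≈ 0.841 m ✓

Q ≈ 93.7 L/s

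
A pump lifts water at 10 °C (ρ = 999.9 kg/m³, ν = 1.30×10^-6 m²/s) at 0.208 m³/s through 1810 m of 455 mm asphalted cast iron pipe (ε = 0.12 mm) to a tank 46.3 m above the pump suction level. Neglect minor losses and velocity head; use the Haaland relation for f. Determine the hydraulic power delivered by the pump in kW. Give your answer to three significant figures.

P_hyd ≈ 105 kW

V = 4Q/(πD²) = 1.279 m/s; Re = 4.48×10^5; ε/D = 2.64×10^-4; f = 0.01598
h_f = f(L/D)V²/2g = 5.304 m
Total head H = z + h_f = 46.3 + 5.304 = 51.60 m
P_hyd = ρgQH = 999.9·9.81·0.208·51.60 = 105.3 kW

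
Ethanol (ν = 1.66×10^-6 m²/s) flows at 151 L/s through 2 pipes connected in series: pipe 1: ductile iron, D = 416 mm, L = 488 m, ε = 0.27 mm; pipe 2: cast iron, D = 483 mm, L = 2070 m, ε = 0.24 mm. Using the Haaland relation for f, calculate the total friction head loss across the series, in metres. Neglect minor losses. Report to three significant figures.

H ≈ 4.12 m

Pipe 1: V = 1.111 m/s, Re = 2.78×10^5, ε/D = 6.49×10^-4, f = 0.01897, h_1 = f(L/D)V²/2g = 1.400 m
Pipe 2: V = 0.8241 m/s, Re = 2.40×10^5, ε/D = 4.97×10^-4, f = 0.01835, h_2 = f(L/D)V²/2g = 2.722 m
Series → Q common, losses add: H = Σh = 4.122 m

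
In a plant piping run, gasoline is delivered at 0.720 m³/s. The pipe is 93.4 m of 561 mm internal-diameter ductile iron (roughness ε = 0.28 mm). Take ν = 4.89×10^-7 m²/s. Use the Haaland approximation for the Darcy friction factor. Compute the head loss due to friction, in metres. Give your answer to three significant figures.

V = 4Q/(πD²) = 4·0.720/(π·0.561²) = 2.913 m/s
Re = VD/ν = 2.913·0.561/4.89×10^-7 = 3.34×10^6 → turbulent
ε/D = 0.28/561 = 4.99×10^-4
Haaland: f = 0.01686
h_f = f(L/D)V²/(2g) = 0.01686·(93.4/0.561)·2.913²/(2·9.81) = 1.214 m

h_f ≈ 1.21 m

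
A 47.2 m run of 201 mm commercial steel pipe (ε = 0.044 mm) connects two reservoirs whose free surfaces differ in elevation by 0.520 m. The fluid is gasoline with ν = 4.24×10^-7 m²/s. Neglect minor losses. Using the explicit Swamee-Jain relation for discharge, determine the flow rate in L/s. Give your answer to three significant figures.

Q ≈ 53.9 L/s

Swamee-Jain (Type II): Q = -0.965·√(gD⁵h_f/L)·ln[ε/(3.7D) + √(3.17ν²L/(gD³h_f))]
√(gD⁵h_f/L) = √(9.81·0.201⁵·0.520/47.2) = 0.005955
ε/(3.7D) = 5.92×10^-5; √(3.17ν²L/(gD³h_f)) = 2.55×10^-5
Q = -0.965·0.005955·ln(8.465×10^-5) = 0.05388 m³/s
Check: V = 1.70 m/s, Re = 8.05×10^5, f = 0.01516, h_f = 0.523 m ≈ 0.520 m ✓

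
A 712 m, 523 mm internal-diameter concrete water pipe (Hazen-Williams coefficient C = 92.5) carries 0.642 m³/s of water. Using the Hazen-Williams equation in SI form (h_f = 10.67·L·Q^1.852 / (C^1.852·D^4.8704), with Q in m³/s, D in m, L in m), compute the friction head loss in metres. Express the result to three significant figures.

h_f ≈ 17.9 m

h_f = 10.67·712·0.642^1.852 / (92.5^1.852·0.523^4.8704) = 17.94 m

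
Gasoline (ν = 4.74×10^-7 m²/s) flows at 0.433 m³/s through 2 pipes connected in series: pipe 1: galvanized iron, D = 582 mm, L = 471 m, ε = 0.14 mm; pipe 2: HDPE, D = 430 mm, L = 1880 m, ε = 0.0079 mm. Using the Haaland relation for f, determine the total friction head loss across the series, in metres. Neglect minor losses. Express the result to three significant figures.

H ≈ 22.5 m

Pipe 1: V = 1.628 m/s, Re = 2.00×10^6, ε/D = 2.41×10^-4, f = 0.01468, h_1 = f(L/D)V²/2g = 1.604 m
Pipe 2: V = 2.982 m/s, Re = 2.70×10^6, ε/D = 1.84×10^-5, f = 0.01053, h_2 = f(L/D)V²/2g = 20.85 m
Series → Q common, losses add: H = Σh = 22.46 m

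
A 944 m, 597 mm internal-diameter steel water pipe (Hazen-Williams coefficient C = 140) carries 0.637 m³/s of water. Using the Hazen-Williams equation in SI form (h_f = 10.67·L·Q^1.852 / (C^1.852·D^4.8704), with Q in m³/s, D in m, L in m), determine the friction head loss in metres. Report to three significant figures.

h_f = 10.67·944·0.637^1.852 / (140^1.852·0.597^4.8704) = 5.713 m

h_f ≈ 5.71 m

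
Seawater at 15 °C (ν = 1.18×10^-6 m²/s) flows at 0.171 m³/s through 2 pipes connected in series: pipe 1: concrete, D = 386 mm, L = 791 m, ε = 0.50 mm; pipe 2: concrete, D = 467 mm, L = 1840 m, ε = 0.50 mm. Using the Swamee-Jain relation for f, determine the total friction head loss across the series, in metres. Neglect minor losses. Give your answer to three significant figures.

Pipe 1: V = 1.461 m/s, Re = 4.78×10^5, ε/D = 0.00130, f = 0.02158, h_1 = f(L/D)V²/2g = 4.812 m
Pipe 2: V = 0.9983 m/s, Re = 3.95×10^5, ε/D = 0.00107, f = 0.02081, h_2 = f(L/D)V²/2g = 4.165 m
Series → Q common, losses add: H = Σh = 8.977 m

H ≈ 8.98 m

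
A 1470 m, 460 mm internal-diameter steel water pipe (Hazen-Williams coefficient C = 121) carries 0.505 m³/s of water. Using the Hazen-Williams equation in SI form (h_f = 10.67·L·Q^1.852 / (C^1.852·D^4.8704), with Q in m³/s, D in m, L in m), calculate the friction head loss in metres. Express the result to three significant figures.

h_f = 10.67·1470·0.505^1.852 / (121^1.852·0.460^4.8704) = 26.99 m

h_f ≈ 27.0 m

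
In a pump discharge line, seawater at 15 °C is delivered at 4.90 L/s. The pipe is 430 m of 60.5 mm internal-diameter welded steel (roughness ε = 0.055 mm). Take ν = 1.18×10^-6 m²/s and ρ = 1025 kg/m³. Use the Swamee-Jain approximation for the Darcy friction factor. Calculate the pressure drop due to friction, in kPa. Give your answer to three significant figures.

V = 4Q/(πD²) = 4·0.00490/(π·0.0605²) = 1.704 m/s
Re = VD/ν = 1.704·0.0605/1.18×10^-6 = 8.74×10^4 → turbulent
ε/D = 0.055/60.5 = 9.09×10^-4
Swamee-Jain: f = 0.02233
h_f = f(L/D)V²/(2g) = 0.02233·(430/0.0605)·1.704²/(2·9.81) = 23.50 m
Δp = ρg·h_f = 1025·9.81·23.50 = 236.3 kPa

Δp ≈ 236 kPa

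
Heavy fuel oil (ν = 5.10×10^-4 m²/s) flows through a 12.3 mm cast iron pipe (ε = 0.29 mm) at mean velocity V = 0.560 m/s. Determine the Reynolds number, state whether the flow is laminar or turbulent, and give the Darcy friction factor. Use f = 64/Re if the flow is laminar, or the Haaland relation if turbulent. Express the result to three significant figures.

Re = VD/ν = 0.5600·0.0123/5.10×10^-4 = 13.5
Re < 2300 → laminar → f = 64/Re = 4.739

Re ≈ 13.5; laminar; f = 64/Re ≈ 4.74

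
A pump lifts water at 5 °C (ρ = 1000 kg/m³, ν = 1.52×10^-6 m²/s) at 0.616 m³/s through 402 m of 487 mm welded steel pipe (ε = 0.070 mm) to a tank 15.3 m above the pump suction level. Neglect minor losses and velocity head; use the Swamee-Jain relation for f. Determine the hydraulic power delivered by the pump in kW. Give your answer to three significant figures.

P_hyd ≈ 132 kW

V = 4Q/(πD²) = 3.307 m/s; Re = 1.06×10^6; ε/D = 1.44×10^-4; f = 0.01405
h_f = f(L/D)V²/2g = 6.465 m
Total head H = z + h_f = 15.3 + 6.465 = 21.77 m
P_hyd = ρgQH = 1000·9.81·0.616·21.77 = 131.5 kW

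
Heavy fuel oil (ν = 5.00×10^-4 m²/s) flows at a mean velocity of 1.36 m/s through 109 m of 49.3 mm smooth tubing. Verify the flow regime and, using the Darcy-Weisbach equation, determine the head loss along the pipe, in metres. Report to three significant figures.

h_f ≈ 99.5 m

Re = VD/ν = 1.36·0.04930/5.00×10^-4 = 134 → laminar (Re < 2300)
f = 64/Re = 0.4773
h_f = f(L/D)V²/(2g) = 0.4773·(109/0.04930)·1.36²/(2·9.81) = 99.48 m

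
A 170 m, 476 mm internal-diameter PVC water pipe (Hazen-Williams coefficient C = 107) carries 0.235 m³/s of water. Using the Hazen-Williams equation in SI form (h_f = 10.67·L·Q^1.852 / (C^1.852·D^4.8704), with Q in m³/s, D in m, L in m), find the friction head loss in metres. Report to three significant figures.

h_f = 10.67·170·0.235^1.852 / (107^1.852·0.476^4.8704) = 0.8046 m

h_f ≈ 0.805 m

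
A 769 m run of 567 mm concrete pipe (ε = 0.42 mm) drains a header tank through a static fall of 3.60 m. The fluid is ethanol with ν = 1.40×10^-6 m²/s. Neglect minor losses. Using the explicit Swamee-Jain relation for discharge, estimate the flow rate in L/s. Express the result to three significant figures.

Q ≈ 420 L/s

Swamee-Jain (Type II): Q = -0.965·√(gD⁵h_f/L)·ln[ε/(3.7D) + √(3.17ν²L/(gD³h_f))]
√(gD⁵h_f/L) = √(9.81·0.567⁵·3.60/769) = 0.05188
ε/(3.7D) = 2.00×10^-4; √(3.17ν²L/(gD³h_f)) = 2.72×10^-5
Q = -0.965·0.05188·ln(2.274×10^-4) = 0.4199 m³/s
Check: V = 1.66 m/s, Re = 6.74×10^5, f = 0.01894, h_f = 3.62 m ≈ 3.60 m ✓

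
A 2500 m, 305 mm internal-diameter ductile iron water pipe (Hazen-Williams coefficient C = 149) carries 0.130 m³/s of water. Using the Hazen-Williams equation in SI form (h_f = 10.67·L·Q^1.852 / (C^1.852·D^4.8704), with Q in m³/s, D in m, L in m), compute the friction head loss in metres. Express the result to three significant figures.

h_f = 10.67·2500·0.130^1.852 / (149^1.852·0.305^4.8704) = 18.71 m

h_f ≈ 18.7 m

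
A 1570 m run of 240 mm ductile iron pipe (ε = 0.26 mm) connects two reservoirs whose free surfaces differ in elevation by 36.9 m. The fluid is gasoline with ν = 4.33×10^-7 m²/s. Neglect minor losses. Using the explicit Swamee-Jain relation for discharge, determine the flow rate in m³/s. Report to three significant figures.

Swamee-Jain (Type II): Q = -0.965·√(gD⁵h_f/L)·ln[ε/(3.7D) + √(3.17ν²L/(gD³h_f))]
√(gD⁵h_f/L) = √(9.81·0.240⁵·36.9/1570) = 0.01355
ε/(3.7D) = 2.93×10^-4; √(3.17ν²L/(gD³h_f)) = 1.37×10^-5
Q = -0.965·0.01355·ln(3.064×10^-4) = 0.1058 m³/s
Check: V = 2.34 m/s, Re = 1.30×10^6, f = 0.02032, h_f = 37.0 m ≈ 36.9 m ✓

Q ≈ 0.106 m³/s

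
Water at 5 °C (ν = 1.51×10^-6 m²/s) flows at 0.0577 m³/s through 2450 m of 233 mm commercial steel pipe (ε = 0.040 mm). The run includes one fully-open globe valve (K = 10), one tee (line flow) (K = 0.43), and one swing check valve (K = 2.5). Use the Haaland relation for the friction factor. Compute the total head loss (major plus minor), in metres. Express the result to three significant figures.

H_L ≈ 17.5 m

V = 4Q/(πD²) = 1.353 m/s; V²/2g = 0.09334 m
Re = 2.09×10^5, ε/D = 1.72×10^-4 → f = 0.01658 (Haaland)
Major: h_f = f(L/D)·V²/2g = 0.01658·10515·0.09334 = 16.28 m
Minor: ΣK = 12.9; h_m = ΣK·V²/2g = 1.207 m
Total H_L = 16.28 + 1.207 = 17.48 m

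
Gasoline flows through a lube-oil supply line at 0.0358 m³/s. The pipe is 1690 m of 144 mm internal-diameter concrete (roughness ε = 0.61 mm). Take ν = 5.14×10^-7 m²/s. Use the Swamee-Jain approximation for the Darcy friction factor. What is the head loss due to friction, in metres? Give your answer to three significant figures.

V = 4Q/(πD²) = 4·0.0358/(π·0.144²) = 2.198 m/s
Re = VD/ν = 2.198·0.144/5.14×10^-7 = 6.16×10^5 → turbulent
ε/D = 0.61/144 = 0.00424
Swamee-Jain: f = 0.02916
h_f = f(L/D)V²/(2g) = 0.02916·(1690/0.144)·2.198²/(2·9.81) = 84.29 m

h_f ≈ 84.3 m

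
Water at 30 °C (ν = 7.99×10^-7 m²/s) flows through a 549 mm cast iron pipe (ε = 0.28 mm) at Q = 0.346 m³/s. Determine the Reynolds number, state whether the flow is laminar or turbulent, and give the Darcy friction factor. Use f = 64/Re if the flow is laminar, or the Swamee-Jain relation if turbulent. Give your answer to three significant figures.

V = 4Q/(πD²) = 1.462 m/s
Re = VD/ν = 1.462·0.549/7.99×10^-7 = 1.00×10^6
Re > 4000 → turbulent; ε/D = 5.10×10^-4
Swamee-Jain: f = 0.01737

Re ≈ 1.00×10^6; turbulent; f ≈ 0.0174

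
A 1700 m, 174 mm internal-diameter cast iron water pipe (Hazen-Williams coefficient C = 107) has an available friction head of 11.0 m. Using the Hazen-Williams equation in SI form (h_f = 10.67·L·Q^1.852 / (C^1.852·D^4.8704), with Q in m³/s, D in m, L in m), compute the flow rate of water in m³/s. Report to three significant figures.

Rearranging: Q = [h_f·C^1.852·D^4.8704 / (10.67·L)]^(1/1.852)
Q = [11.0·107^1.852·0.174^4.8704 / (10.67·1700)]^0.540 = 0.01972 m³/s

Q ≈ 0.0197 m³/s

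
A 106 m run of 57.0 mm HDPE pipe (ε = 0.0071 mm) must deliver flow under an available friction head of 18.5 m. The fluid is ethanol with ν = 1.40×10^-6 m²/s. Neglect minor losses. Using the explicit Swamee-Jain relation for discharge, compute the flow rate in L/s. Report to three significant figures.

Swamee-Jain (Type II): Q = -0.965·√(gD⁵h_f/L)·ln[ε/(3.7D) + √(3.17ν²L/(gD³h_f))]
√(gD⁵h_f/L) = √(9.81·0.0570⁵·18.5/106) = 0.001015
ε/(3.7D) = 3.37×10^-5; √(3.17ν²L/(gD³h_f)) = 1.40×10^-4
Q = -0.965·0.001015·ln(1.736×10^-4) = 0.008481 m³/s
Check: V = 3.32 m/s, Re = 1.35×10^5, f = 0.01764, h_f = 18.5 m ≈ 18.5 m ✓

Q ≈ 8.48 L/s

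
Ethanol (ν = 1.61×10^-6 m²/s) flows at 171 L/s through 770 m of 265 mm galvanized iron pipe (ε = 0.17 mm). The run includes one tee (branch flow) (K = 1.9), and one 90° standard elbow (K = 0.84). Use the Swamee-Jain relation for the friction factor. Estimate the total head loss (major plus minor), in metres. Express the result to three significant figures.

H_L ≈ 27.8 m

V = 4Q/(πD²) = 3.100 m/s; V²/2g = 0.4899 m
Re = 5.10×10^5, ε/D = 6.42×10^-4 → f = 0.01859 (Swamee-Jain)
Major: h_f = f(L/D)·V²/2g = 0.01859·2906·0.4899 = 26.47 m
Minor: ΣK = 2.74; h_m = ΣK·V²/2g = 1.342 m
Total H_L = 26.47 + 1.342 = 27.81 m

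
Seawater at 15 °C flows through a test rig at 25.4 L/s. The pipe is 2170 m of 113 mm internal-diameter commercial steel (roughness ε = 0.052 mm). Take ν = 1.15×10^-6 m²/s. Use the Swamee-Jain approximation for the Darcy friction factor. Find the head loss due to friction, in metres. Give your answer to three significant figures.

h_f ≈ 115 m

V = 4Q/(πD²) = 4·0.0254/(π·0.113²) = 2.533 m/s
Re = VD/ν = 2.533·0.113/1.15×10^-6 = 2.49×10^5 → turbulent
ε/D = 0.052/113 = 4.60×10^-4
Swamee-Jain: f = 0.01836
h_f = f(L/D)V²/(2g) = 0.01836·(2170/0.113)·2.533²/(2·9.81) = 115.3 m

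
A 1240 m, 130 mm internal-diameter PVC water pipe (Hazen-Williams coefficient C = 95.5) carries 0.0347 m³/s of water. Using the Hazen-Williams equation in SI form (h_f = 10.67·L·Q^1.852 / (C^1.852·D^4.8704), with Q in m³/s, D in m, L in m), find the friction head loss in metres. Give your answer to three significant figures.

h_f = 10.67·1240·0.0347^1.852 / (95.5^1.852·0.130^4.8704) = 116.6 m

h_f ≈ 117 m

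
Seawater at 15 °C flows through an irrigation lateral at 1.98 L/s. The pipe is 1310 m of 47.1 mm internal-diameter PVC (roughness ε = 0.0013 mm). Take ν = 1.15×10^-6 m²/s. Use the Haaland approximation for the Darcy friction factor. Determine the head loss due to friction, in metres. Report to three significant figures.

h_f ≈ 38.7 m

V = 4Q/(πD²) = 4·0.00198/(π·0.0471²) = 1.136 m/s
Re = VD/ν = 1.136·0.0471/1.15×10^-6 = 4.65×10^4 → turbulent
ε/D = 0.0013/47.1 = 2.76×10^-5
Haaland: f = 0.02112
h_f = f(L/D)V²/(2g) = 0.02112·(1310/0.0471)·1.136²/(2·9.81) = 38.66 m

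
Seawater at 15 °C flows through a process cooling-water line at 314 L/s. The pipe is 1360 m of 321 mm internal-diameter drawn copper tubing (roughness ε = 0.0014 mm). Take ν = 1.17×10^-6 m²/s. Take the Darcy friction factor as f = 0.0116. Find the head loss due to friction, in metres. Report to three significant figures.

V = 4Q/(πD²) = 4·0.314/(π·0.321²) = 3.880 m/s
h_f = f(L/D)V²/(2g) = 0.01160·(1360/0.321)·3.880²/(2·9.81) = 37.71 m

h_f ≈ 37.7 m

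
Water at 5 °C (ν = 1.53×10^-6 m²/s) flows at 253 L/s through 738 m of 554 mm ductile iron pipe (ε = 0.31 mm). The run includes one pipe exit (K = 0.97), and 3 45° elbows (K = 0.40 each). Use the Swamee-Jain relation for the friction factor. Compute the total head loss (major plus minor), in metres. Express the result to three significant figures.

V = 4Q/(πD²) = 1.050 m/s; V²/2g = 0.05615 m
Re = 3.80×10^5, ε/D = 5.60×10^-4 → f = 0.01840 (Swamee-Jain)
Major: h_f = f(L/D)·V²/2g = 0.01840·1332·0.05615 = 1.376 m
Minor: ΣK = 2.17; h_m = ΣK·V²/2g = 0.1218 m
Total H_L = 1.376 + 0.1218 = 1.498 m

H_L ≈ 1.50 m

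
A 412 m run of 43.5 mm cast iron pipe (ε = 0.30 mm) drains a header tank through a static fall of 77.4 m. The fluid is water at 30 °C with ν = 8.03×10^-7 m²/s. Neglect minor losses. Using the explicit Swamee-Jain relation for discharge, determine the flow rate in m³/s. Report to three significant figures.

Q ≈ 0.00322 m³/s

Swamee-Jain (Type II): Q = -0.965·√(gD⁵h_f/L)·ln[ε/(3.7D) + √(3.17ν²L/(gD³h_f))]
√(gD⁵h_f/L) = √(9.81·0.0435⁵·77.4/412) = 5.358×10^-4
ε/(3.7D) = 0.00186; √(3.17ν²L/(gD³h_f)) = 1.16×10^-4
Q = -0.965·5.358×10^-4·ln(0.001980) = 0.003218 m³/s
Check: V = 2.17 m/s, Re = 1.17×10^5, f = 0.03444, h_f = 78.0 m ≈ 77.4 m ✓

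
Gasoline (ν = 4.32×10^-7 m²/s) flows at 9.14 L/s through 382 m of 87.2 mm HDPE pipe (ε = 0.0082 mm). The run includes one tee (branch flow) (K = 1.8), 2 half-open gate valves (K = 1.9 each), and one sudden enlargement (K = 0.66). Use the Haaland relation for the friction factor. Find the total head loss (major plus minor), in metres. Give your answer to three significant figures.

H_L ≈ 8.65 m

V = 4Q/(πD²) = 1.530 m/s; V²/2g = 0.1194 m
Re = 3.09×10^5, ε/D = 9.40×10^-5 → f = 0.01511 (Haaland)
Major: h_f = f(L/D)·V²/2g = 0.01511·4381·0.1194 = 7.904 m
Minor: ΣK = 6.26; h_m = ΣK·V²/2g = 0.7473 m
Total H_L = 7.904 + 0.7473 = 8.652 m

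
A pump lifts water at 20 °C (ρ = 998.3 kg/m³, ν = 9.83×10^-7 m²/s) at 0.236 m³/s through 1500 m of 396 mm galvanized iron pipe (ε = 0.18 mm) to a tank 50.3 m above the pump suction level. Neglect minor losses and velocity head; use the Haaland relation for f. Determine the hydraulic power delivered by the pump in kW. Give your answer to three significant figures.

V = 4Q/(πD²) = 1.916 m/s; Re = 7.72×10^5; ε/D = 4.55×10^-4; f = 0.01698
h_f = f(L/D)V²/2g = 12.04 m
Total head H = z + h_f = 50.3 + 12.04 = 62.34 m
P_hyd = ρgQH = 998.3·9.81·0.236·62.34 = 144.1 kW

P_hyd ≈ 144 kW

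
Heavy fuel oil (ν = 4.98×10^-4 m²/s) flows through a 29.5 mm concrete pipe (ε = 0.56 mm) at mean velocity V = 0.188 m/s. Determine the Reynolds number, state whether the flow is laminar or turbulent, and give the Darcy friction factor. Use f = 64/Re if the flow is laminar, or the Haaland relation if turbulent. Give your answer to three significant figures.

Re = VD/ν = 0.1880·0.0295/4.98×10^-4 = 11.1
Re < 2300 → laminar → f = 64/Re = 5.747

Re ≈ 11.1; laminar; f = 64/Re ≈ 5.75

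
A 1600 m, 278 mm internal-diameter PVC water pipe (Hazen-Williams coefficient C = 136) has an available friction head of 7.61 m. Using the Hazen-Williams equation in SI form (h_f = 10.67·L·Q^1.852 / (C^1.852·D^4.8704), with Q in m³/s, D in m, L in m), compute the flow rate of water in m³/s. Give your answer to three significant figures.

Rearranging: Q = [h_f·C^1.852·D^4.8704 / (10.67·L)]^(1/1.852)
Q = [7.61·136^1.852·0.278^4.8704 / (10.67·1600)]^0.540 = 0.07280 m³/s

Q ≈ 0.0728 m³/s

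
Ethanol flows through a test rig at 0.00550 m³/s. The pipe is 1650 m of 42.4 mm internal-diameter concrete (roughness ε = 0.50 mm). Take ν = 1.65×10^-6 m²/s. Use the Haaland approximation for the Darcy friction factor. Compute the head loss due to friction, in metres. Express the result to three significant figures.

h_f ≈ 1220 m

V = 4Q/(πD²) = 4·0.00550/(π·0.0424²) = 3.895 m/s
Re = VD/ν = 3.895·0.0424/1.65×10^-6 = 1.00×10^5 → turbulent
ε/D = 0.50/42.4 = 0.0118
Haaland: f = 0.04070
h_f = f(L/D)V²/(2g) = 0.04070·(1650/0.0424)·3.895²/(2·9.81) = 1225 m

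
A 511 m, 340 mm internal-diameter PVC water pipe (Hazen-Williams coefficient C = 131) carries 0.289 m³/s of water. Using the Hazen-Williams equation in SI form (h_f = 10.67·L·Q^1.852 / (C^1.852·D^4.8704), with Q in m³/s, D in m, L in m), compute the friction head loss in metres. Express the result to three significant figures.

h_f ≈ 12.6 m

h_f = 10.67·511·0.289^1.852 / (131^1.852·0.340^4.8704) = 12.56 m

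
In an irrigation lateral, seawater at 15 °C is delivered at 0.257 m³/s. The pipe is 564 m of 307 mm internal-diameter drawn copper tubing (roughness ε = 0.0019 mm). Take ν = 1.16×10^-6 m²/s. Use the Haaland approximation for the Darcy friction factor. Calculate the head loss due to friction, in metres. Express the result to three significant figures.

V = 4Q/(πD²) = 4·0.257/(π·0.307²) = 3.472 m/s
Re = VD/ν = 3.472·0.307/1.16×10^-6 = 9.19×10^5 → turbulent
ε/D = 0.0019/307 = 6.19×10^-6
Haaland: f = 0.01185
h_f = f(L/D)V²/(2g) = 0.01185·(564/0.307)·3.472²/(2·9.81) = 13.38 m

h_f ≈ 13.4 m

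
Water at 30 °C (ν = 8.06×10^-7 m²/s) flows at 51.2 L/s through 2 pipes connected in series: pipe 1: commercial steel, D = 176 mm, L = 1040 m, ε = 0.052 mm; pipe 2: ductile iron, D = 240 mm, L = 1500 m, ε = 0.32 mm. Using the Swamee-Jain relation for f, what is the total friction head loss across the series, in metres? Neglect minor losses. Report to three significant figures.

H ≈ 30.9 m

Pipe 1: V = 2.105 m/s, Re = 4.60×10^5, ε/D = 2.95×10^-4, f = 0.01644, h_1 = f(L/D)V²/2g = 21.92 m
Pipe 2: V = 1.132 m/s, Re = 3.37×10^5, ε/D = 0.00133, f = 0.02194, h_2 = f(L/D)V²/2g = 8.953 m
Series → Q common, losses add: H = Σh = 30.88 m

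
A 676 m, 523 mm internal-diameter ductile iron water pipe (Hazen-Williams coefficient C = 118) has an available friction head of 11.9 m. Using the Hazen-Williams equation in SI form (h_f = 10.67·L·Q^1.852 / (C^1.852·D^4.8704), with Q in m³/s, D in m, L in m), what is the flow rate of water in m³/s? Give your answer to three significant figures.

Rearranging: Q = [h_f·C^1.852·D^4.8704 / (10.67·L)]^(1/1.852)
Q = [11.9·118^1.852·0.523^4.8704 / (10.67·676)]^0.540 = 0.6747 m³/s

Q ≈ 0.675 m³/s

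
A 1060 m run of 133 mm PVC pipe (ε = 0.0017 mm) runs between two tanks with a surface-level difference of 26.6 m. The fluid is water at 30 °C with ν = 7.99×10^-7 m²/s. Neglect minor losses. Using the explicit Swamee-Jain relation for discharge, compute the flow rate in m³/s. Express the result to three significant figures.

Q ≈ 0.0299 m³/s

Swamee-Jain (Type II): Q = -0.965·√(gD⁵h_f/L)·ln[ε/(3.7D) + √(3.17ν²L/(gD³h_f))]
√(gD⁵h_f/L) = √(9.81·0.133⁵·26.6/1060) = 0.003201
ε/(3.7D) = 3.45×10^-6; √(3.17ν²L/(gD³h_f)) = 5.91×10^-5
Q = -0.965·0.003201·ln(6.257×10^-5) = 0.02990 m³/s
Check: V = 2.15 m/s, Re = 3.58×10^5, f = 0.01407, h_f = 26.5 m ≈ 26.6 m ✓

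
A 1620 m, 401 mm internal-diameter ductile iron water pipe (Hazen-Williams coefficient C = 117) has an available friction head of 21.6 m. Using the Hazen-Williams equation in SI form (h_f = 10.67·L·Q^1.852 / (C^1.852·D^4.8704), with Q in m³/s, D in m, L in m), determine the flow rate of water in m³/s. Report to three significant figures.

Q ≈ 0.286 m³/s

Rearranging: Q = [h_f·C^1.852·D^4.8704 / (10.67·L)]^(1/1.852)
Q = [21.6·117^1.852·0.401^4.8704 / (10.67·1620)]^0.540 = 0.2864 m³/s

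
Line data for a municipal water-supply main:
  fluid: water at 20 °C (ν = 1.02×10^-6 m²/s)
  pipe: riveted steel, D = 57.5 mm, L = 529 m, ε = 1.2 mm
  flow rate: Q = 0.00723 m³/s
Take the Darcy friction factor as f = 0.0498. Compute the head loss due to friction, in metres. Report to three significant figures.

h_f ≈ 181 m

V = 4Q/(πD²) = 4·0.00723/(π·0.0575²) = 2.784 m/s
h_f = f(L/D)V²/(2g) = 0.04980·(529/0.0575)·2.784²/(2·9.81) = 181.0 m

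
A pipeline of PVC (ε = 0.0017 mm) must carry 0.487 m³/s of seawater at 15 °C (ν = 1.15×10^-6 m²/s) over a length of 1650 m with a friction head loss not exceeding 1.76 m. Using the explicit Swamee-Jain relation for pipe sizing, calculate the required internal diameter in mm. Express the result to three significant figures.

D ≈ 752 mm

Swamee-Jain (Type III): D = 0.66·[ε^1.25·(LQ²/(gh_f))^4.75 + ν·Q^9.4·(L/(gh_f))^5.2]^0.04
LQ²/(gh_f) = 22.67; L/(gh_f) = 95.57
Term 1 = ε^1.25·(…)^4.75 = 0.168; Term 2 = ν·Q^9.4·(…)^5.2 = 26.4
D = 0.66·(0.168 + 26.4)^0.04 = 0.7525 m = 752 mm
Check: V = 1.10 m/s, Re = 7.17×10^5, f = 0.01233, h_f = 1.65 m ≈ 1.76 m ✓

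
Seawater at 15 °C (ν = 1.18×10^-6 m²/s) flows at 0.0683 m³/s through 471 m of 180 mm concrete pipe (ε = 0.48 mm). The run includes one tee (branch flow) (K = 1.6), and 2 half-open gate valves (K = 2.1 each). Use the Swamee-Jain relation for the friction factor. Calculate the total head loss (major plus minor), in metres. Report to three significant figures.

H_L ≈ 26.9 m

V = 4Q/(πD²) = 2.684 m/s; V²/2g = 0.3672 m
Re = 4.09×10^5, ε/D = 0.00267 → f = 0.02581 (Swamee-Jain)
Major: h_f = f(L/D)·V²/2g = 0.02581·2617·0.3672 = 24.79 m
Minor: ΣK = 5.80; h_m = ΣK·V²/2g = 2.130 m
Total H_L = 24.79 + 2.130 = 26.92 m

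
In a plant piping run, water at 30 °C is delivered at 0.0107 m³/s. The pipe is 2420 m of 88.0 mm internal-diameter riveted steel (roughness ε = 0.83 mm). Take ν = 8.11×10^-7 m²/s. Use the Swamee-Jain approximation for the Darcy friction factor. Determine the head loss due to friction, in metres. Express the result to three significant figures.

h_f ≈ 163 m

V = 4Q/(πD²) = 4·0.0107/(π·0.0880²) = 1.759 m/s
Re = VD/ν = 1.759·0.0880/8.11×10^-7 = 1.91×10^5 → turbulent
ε/D = 0.83/88.0 = 0.00943
Swamee-Jain: f = 0.03766
h_f = f(L/D)V²/(2g) = 0.03766·(2420/0.0880)·1.759²/(2·9.81) = 163.3 m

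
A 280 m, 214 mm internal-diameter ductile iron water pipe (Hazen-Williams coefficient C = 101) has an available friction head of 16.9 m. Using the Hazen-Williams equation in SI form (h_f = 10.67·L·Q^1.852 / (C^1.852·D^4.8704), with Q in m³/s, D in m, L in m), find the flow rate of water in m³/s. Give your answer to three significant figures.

Q ≈ 0.107 m³/s

Rearranging: Q = [h_f·C^1.852·D^4.8704 / (10.67·L)]^(1/1.852)
Q = [16.9·101^1.852·0.214^4.8704 / (10.67·280)]^0.540 = 0.1071 m³/s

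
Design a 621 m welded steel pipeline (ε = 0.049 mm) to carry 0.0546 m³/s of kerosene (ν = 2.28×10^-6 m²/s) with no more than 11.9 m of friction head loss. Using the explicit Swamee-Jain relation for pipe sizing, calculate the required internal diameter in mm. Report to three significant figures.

Swamee-Jain (Type III): D = 0.66·[ε^1.25·(LQ²/(gh_f))^4.75 + ν·Q^9.4·(L/(gh_f))^5.2]^0.04
LQ²/(gh_f) = 0.01586; L/(gh_f) = 5.320
Term 1 = ε^1.25·(…)^4.75 = 1.16×10^-14; Term 2 = ν·Q^9.4·(…)^5.2 = 1.83×10^-14
D = 0.66·(1.16×10^-14 + 1.83×10^-14)^0.04 = 0.1899 m = 190 mm
Check: V = 1.93 m/s, Re = 1.61×10^5, f = 0.01802, h_f = 11.2 m ≈ 11.9 m ✓

D ≈ 190 mm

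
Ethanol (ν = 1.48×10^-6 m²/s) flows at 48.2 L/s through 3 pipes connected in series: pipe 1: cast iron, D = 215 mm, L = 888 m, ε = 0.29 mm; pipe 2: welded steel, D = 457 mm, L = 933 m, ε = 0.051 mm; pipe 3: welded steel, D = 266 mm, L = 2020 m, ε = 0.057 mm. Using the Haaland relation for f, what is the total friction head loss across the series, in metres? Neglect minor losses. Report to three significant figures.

Pipe 1: V = 1.328 m/s, Re = 1.93×10^5, ε/D = 0.00135, f = 0.02224, h_1 = f(L/D)V²/2g = 8.254 m
Pipe 2: V = 0.2938 m/s, Re = 9.07×10^4, ε/D = 1.12×10^-4, f = 0.01866, h_2 = f(L/D)V²/2g = 0.1676 m
Pipe 3: V = 0.8673 m/s, Re = 1.56×10^5, ε/D = 2.14×10^-4, f = 0.01755, h_3 = f(L/D)V²/2g = 5.111 m
Series → Q common, losses add: H = Σh = 13.53 m

H ≈ 13.5 m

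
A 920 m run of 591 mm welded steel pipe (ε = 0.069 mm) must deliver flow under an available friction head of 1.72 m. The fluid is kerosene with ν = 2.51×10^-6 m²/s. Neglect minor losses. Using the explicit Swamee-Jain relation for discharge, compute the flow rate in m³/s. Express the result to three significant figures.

Swamee-Jain (Type II): Q = -0.965·√(gD⁵h_f/L)·ln[ε/(3.7D) + √(3.17ν²L/(gD³h_f))]
√(gD⁵h_f/L) = √(9.81·0.591⁵·1.72/920) = 0.03636
ε/(3.7D) = 3.16×10^-5; √(3.17ν²L/(gD³h_f)) = 7.26×10^-5
Q = -0.965·0.03636·ln(1.042×10^-4) = 0.3218 m³/s
Check: V = 1.17 m/s, Re = 2.76×10^5, f = 0.01577, h_f = 1.72 m ≈ 1.72 m ✓

Q ≈ 0.322 m³/s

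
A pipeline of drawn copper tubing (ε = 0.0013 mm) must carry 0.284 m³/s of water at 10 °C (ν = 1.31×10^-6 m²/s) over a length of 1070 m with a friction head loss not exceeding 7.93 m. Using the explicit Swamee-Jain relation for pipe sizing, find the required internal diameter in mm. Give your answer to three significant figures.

Swamee-Jain (Type III): D = 0.66·[ε^1.25·(LQ²/(gh_f))^4.75 + ν·Q^9.4·(L/(gh_f))^5.2]^0.04
LQ²/(gh_f) = 1.109; L/(gh_f) = 13.75
Term 1 = ε^1.25·(…)^4.75 = 7.19×10^-8; Term 2 = ν·Q^9.4·(…)^5.2 = 7.91×10^-6
D = 0.66·(7.19×10^-8 + 7.91×10^-6)^0.04 = 0.4127 m = 413 mm
Check: V = 2.12 m/s, Re = 6.69×10^5, f = 0.01250, h_f = 7.44 m ≈ 7.93 m ✓

D ≈ 413 mm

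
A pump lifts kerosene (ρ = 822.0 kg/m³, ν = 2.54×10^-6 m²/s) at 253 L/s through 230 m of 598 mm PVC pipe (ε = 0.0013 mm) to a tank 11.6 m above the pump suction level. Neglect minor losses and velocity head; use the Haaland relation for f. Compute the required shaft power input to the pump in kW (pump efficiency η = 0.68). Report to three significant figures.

V = 4Q/(πD²) = 0.9008 m/s; Re = 2.12×10^5; ε/D = 2.17×10^-6; f = 0.01534
h_f = f(L/D)V²/2g = 0.2440 m
Total head H = z + h_f = 11.6 + 0.2440 = 11.84 m
P_hyd = ρgQH = 822.0·9.81·0.253·11.84 = 24.16 kW
P_shaft = P_hyd/η = 24.16/0.68 = 35.53 kW

P_shaft ≈ 35.5 kW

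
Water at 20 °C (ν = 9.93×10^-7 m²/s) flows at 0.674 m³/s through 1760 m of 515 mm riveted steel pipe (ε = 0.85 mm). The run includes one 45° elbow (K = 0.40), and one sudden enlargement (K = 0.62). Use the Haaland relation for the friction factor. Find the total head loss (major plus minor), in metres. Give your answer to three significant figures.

V = 4Q/(πD²) = 3.236 m/s; V²/2g = 0.5336 m
Re = 1.68×10^6, ε/D = 0.00165 → f = 0.02242 (Haaland)
Major: h_f = f(L/D)·V²/2g = 0.02242·3417·0.5336 = 40.89 m
Minor: ΣK = 1.02; h_m = ΣK·V²/2g = 0.5443 m
Total H_L = 40.89 + 0.5443 = 41.44 m

H_L ≈ 41.4 m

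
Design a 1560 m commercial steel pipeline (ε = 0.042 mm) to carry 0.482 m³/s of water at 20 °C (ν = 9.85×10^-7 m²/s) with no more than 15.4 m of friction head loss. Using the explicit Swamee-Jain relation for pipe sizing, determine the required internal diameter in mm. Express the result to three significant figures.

Swamee-Jain (Type III): D = 0.66·[ε^1.25·(LQ²/(gh_f))^4.75 + ν·Q^9.4·(L/(gh_f))^5.2]^0.04
LQ²/(gh_f) = 2.399; L/(gh_f) = 10.33
Term 1 = ε^1.25·(…)^4.75 = 2.16×10^-4; Term 2 = ν·Q^9.4·(…)^5.2 = 1.93×10^-4
D = 0.66·(2.16×10^-4 + 1.93×10^-4)^0.04 = 0.4831 m = 483 mm
Check: V = 2.63 m/s, Re = 1.29×10^6, f = 0.01303, h_f = 14.8 m ≈ 15.4 m ✓

D ≈ 483 mm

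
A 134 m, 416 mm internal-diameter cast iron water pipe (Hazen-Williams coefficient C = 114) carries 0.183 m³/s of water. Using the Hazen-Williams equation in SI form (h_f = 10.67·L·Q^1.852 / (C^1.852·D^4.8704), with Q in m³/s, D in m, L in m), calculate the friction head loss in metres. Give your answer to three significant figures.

h_f = 10.67·134·0.183^1.852 / (114^1.852·0.416^4.8704) = 0.6841 m

h_f ≈ 0.684 m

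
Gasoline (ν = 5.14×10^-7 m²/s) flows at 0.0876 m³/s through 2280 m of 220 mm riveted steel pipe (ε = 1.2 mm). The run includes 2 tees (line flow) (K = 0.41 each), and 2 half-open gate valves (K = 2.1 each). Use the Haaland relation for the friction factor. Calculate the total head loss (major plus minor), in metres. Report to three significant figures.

V = 4Q/(πD²) = 2.304 m/s; V²/2g = 0.2707 m
Re = 9.86×10^5, ε/D = 0.00545 → f = 0.03133 (Haaland)
Major: h_f = f(L/D)·V²/2g = 0.03133·10364·0.2707 = 87.88 m
Minor: ΣK = 5.02; h_m = ΣK·V²/2g = 1.359 m
Total H_L = 87.88 + 1.359 = 89.24 m

H_L ≈ 89.2 m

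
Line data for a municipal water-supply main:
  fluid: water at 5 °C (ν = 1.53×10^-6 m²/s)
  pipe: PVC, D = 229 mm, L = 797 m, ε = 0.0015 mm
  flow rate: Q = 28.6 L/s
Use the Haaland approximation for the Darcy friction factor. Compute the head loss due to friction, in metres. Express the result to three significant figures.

V = 4Q/(πD²) = 4·0.0286/(π·0.229²) = 0.6944 m/s
Re = VD/ν = 0.6944·0.229/1.53×10^-6 = 1.04×10^5 → turbulent
ε/D = 0.0015/229 = 6.55×10^-6
Haaland: f = 0.01771
h_f = f(L/D)V²/(2g) = 0.01771·(797/0.229)·0.6944²/(2·9.81) = 1.514 m

h_f ≈ 1.51 m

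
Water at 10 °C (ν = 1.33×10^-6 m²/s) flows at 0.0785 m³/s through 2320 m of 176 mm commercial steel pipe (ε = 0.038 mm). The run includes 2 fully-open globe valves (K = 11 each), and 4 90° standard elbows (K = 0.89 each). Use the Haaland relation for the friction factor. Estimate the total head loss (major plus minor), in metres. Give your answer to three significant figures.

H_L ≈ 123 m

V = 4Q/(πD²) = 3.227 m/s; V²/2g = 0.5307 m
Re = 4.27×10^5, ε/D = 2.16×10^-4 → f = 0.01564 (Haaland)
Major: h_f = f(L/D)·V²/2g = 0.01564·13182·0.5307 = 109.4 m
Minor: ΣK = 25.6; h_m = ΣK·V²/2g = 13.56 m
Total H_L = 109.4 + 13.56 = 123.0 m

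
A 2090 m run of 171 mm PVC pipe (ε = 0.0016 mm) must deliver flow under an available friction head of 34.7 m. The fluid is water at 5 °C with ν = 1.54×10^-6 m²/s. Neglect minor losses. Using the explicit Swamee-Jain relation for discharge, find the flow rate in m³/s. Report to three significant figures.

Q ≈ 0.0434 m³/s

Swamee-Jain (Type II): Q = -0.965·√(gD⁵h_f/L)·ln[ε/(3.7D) + √(3.17ν²L/(gD³h_f))]
√(gD⁵h_f/L) = √(9.81·0.171⁵·34.7/2090) = 0.004880
ε/(3.7D) = 2.53×10^-6; √(3.17ν²L/(gD³h_f)) = 9.61×10^-5
Q = -0.965·0.004880·ln(9.861×10^-5) = 0.04344 m³/s
Check: V = 1.89 m/s, Re = 2.10×10^5, f = 0.01547, h_f = 34.5 m ≈ 34.7 m ✓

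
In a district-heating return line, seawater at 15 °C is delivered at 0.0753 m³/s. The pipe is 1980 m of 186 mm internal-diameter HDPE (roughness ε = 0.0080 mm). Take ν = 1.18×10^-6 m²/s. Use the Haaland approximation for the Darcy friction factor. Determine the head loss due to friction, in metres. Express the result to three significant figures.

h_f ≈ 57.8 m

V = 4Q/(πD²) = 4·0.0753/(π·0.186²) = 2.771 m/s
Re = VD/ν = 2.771·0.186/1.18×10^-6 = 4.37×10^5 → turbulent
ε/D = 0.0080/186 = 4.30×10^-5
Haaland: f = 0.01386
h_f = f(L/D)V²/(2g) = 0.01386·(1980/0.186)·2.771²/(2·9.81) = 57.77 m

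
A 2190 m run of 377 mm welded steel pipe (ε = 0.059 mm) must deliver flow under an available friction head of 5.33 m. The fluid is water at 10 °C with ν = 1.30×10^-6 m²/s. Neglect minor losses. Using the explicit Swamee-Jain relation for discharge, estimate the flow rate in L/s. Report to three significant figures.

Swamee-Jain (Type II): Q = -0.965·√(gD⁵h_f/L)·ln[ε/(3.7D) + √(3.17ν²L/(gD³h_f))]
√(gD⁵h_f/L) = √(9.81·0.377⁵·5.33/2190) = 0.01348
ε/(3.7D) = 4.23×10^-5; √(3.17ν²L/(gD³h_f)) = 6.47×10^-5
Q = -0.965·0.01348·ln(1.070×10^-4) = 0.1190 m³/s
Check: V = 1.07 m/s, Re = 3.09×10^5, f = 0.01589, h_f = 5.34 m ≈ 5.33 m ✓

Q ≈ 119 L/s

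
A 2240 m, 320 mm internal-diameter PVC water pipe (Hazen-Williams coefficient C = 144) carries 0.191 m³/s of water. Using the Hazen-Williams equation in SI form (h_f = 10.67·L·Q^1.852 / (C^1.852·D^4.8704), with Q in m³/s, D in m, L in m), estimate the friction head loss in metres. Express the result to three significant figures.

h_f = 10.67·2240·0.191^1.852 / (144^1.852·0.320^4.8704) = 28.82 m

h_f ≈ 28.8 m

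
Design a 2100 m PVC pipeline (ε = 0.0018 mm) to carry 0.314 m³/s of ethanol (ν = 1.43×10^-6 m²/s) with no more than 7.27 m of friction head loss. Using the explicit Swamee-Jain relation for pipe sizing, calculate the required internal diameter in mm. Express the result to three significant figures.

D ≈ 504 mm

Swamee-Jain (Type III): D = 0.66·[ε^1.25·(LQ²/(gh_f))^4.75 + ν·Q^9.4·(L/(gh_f))^5.2]^0.04
LQ²/(gh_f) = 2.903; L/(gh_f) = 29.45
Term 1 = ε^1.25·(…)^4.75 = 1.04×10^-5; Term 2 = ν·Q^9.4·(…)^5.2 = 0.00116
D = 0.66·(1.04×10^-5 + 0.00116)^0.04 = 0.5039 m = 504 mm
Check: V = 1.57 m/s, Re = 5.55×10^5, f = 0.01291, h_f = 6.80 m ≈ 7.27 m ✓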